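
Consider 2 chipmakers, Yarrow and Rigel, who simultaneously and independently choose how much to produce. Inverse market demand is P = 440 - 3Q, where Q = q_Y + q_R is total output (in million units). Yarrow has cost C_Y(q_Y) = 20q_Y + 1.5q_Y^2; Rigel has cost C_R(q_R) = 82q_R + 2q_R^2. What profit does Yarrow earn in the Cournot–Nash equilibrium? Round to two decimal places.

Yarrow's profit: π_Y = (440 - 3Q)q_Y - (20q_Y + (3/2)q_Y²). Setting ∂π_Y/∂q_Y = 0: 420 - 9q_Y - 3(q_R) = 0.
Rigel's profit: π_R = (440 - 3Q)q_R - (82q_R + 2q_R²). Setting ∂π_R/∂q_R = 0: 358 - 10q_R - 3(q_Y) = 0.
So q_Y = (420 - 3q_R)/9 and q_R = (358 - 3q_Y)/10.
Solving the pair: q_Y = 1042/27, q_R = 218/9.
Price P = 440 - 3·(1696/27) = 251.5556.
Yarrow's profit: 251.5556·(1042/27) - 20·(1042/27) - (3/2)(1042/27)² = 6702.2469.

6702.25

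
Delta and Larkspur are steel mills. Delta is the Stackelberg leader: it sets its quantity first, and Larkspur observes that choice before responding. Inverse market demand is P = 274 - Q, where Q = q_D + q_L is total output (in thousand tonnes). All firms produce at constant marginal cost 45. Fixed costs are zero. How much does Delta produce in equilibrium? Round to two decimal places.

114.50

Solve by backward induction. Given q_D, the follower Larkspur maximises π_L = (274 - q_D - q_L)q_L - 45q_L.
∂π_L/∂q_L = 229 - q_D - 2q_L = 0 gives the reaction function q_L = (229 - q_D)/2.
The leader anticipates this reaction. Substituting into P = 274 - Q gives P = 319/2 - (1/2)q_D, so π_D = (319/2 - (1/2)q_D)q_D - 45q_D.
The leader's first-order condition 229/2 - q_D = 0 yields q_D = 229/2.
Then q_L = (229 - 229/2)/2 = 229/4.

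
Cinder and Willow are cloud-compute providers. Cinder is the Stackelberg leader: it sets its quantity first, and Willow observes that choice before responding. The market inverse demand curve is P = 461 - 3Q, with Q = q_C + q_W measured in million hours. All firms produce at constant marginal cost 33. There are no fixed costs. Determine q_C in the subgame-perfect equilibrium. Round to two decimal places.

71.33

Solve by backward induction. Given q_C, the follower Willow maximises π_W = (461 - 3q_C - 3q_W)q_W - 33q_W.
Follower FOC: 428 - 3q_C - 6q_W = 0, so q_W(q_C) = (428 - 3q_C)/6.
Cinder substitutes q_W(q_C) into its own profit: π_C = q_C(461 - 3q_C - (428 - 3q_C)/2) - 33q_C = (247 - (3/2)q_C)q_C - 33q_C.
Leader FOC: 214 - 3q_C = 0, so q_C = 214/3.
Then q_W = (428 - 3·(214/3))/6 = 107/3.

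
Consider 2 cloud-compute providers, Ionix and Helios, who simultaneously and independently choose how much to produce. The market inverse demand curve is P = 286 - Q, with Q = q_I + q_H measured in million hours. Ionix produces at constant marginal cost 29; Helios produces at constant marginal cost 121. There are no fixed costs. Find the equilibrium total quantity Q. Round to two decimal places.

Ionix's profit: π_I = (286 - Q)q_I - (29q_I). Setting ∂π_I/∂q_I = 0: 257 - 2q_I - (q_H) = 0.
Helios's first-order condition: 165 - 2q_H - (q_I) = 0.
Best responses: q_I = (257 - q_H)/2, q_H = (165 - q_I)/2.
Substituting one into the other gives q_I = 349/3 and q_H = 73/3.
Total output Q = 349/3 + 73/3 = 422/3.

140.67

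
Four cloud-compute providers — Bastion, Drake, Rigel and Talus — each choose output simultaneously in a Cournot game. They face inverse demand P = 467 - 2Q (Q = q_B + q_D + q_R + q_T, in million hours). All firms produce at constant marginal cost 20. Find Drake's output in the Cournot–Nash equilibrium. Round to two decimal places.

44.70

A representative firm's profit is π_i = q_i(467 - 2Q) - 20q_i.
First-order condition (treating rivals' output as given): 447 - 4q_i - 2·Σ_{j≠i} q_j = 0.
By symmetry each firm produces the same amount; substituting Σ_{j≠i} q_j = 3q_i yields q_i = 447/10.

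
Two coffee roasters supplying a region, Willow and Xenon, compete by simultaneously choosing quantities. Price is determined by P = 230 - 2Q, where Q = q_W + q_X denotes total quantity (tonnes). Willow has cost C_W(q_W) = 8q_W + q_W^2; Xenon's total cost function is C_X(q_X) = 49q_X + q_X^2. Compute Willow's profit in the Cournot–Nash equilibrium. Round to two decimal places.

Willow's profit: π_W = (230 - 2Q)q_W - (8q_W + q_W²). Setting ∂π_W/∂q_W = 0: 222 - 6q_W - 2(q_X) = 0.
Xenon's first-order condition: 181 - 6q_X - 2(q_W) = 0.
Rearranging gives the reaction functions q_W = (222 - 2q_X)/6 and q_X = (181 - 2q_W)/6.
Substituting one into the other gives q_W = 485/16 and q_X = 321/16.
Price P = 230 - 2·(403/8) = 517/4.
Willow's profit: (517/4)·(485/16) - 8·(485/16) - (485/16)² = 2756.5430.

2756.54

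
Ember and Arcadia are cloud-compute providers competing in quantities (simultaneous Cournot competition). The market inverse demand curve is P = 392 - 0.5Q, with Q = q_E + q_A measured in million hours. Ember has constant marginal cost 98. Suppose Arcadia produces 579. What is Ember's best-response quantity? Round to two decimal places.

With the rival's output fixed at 579, Ember's profit is π_E = (392 - (1/2)·579 - (1/2)q_E)q_E - (98q_E) = (205/2 - (1/2)q_E)q_E - (98q_E).
∂π_E/∂q_E = 9/2 - q_E = 0, so q_E = 9/2.

4.50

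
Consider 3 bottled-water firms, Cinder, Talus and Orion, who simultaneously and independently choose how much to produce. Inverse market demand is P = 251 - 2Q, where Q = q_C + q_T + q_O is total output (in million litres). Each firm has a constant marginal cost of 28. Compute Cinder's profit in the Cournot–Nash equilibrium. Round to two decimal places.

A representative firm's profit is π_i = q_i(251 - 2Q) - 28q_i.
Setting ∂π_i/∂q_i = 0 with rivals' quantities fixed: 223 - 4q_i - 2·Σ_{j≠i} q_j = 0.
With identical firms every q_j equals q_i, so Σ_{j≠i} q_j = 2q_i and 223 = 8q_i, giving q_i = 223/8.
Price P = 251 - 2·(669/8) = 335/4.
Cinder's profit: (335/4 - 28)·(223/8) = 1554.0313.

1554.03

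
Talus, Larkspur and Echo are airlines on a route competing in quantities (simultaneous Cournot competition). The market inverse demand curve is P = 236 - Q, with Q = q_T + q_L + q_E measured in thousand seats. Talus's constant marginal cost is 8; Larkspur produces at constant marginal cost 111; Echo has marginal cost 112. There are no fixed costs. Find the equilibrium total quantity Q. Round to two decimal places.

Talus's profit: π_T = (236 - Q)q_T - (8q_T). Setting ∂π_T/∂q_T = 0: 228 - 2q_T - (q_L + q_E) = 0.
Larkspur's profit: π_L = (236 - Q)q_L - (111q_L). Setting ∂π_L/∂q_L = 0: 125 - 2q_L - (q_T + q_E) = 0.
Echo's profit: π_E = (236 - Q)q_E - (112q_E). Setting ∂π_E/∂q_E = 0: 124 - 2q_E - (q_T + q_L) = 0.
Summing all 3 equations gives 477 − 4Q = 0, hence Q = 477/4.
Back-substituting: q_T = (228 − 477/4) = 435/4, q_L = (125 − 477/4) = 23/4, q_E = (124 − 477/4) = 19/4.
Total output Q = 435/4 + 23/4 + 19/4 = 477/4.

119.25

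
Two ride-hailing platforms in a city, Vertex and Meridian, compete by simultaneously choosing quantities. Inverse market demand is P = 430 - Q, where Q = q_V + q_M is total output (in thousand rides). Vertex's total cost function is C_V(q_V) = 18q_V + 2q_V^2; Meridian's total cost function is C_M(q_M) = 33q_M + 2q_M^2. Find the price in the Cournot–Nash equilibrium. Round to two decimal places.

314.43

Vertex's profit: π_V = (430 - Q)q_V - (18q_V + 2q_V²). Setting ∂π_V/∂q_V = 0: 412 - 6q_V - (q_M) = 0.
Meridian's first-order condition: 397 - 6q_M - (q_V) = 0.
Rearranging gives the reaction functions q_V = (412 - q_M)/6 and q_M = (397 - q_V)/6.
Solving the pair: q_V = 415/7, q_M = 394/7.
Total output Q = 809/7, so price P = 430 - 809/7 = 314.4286.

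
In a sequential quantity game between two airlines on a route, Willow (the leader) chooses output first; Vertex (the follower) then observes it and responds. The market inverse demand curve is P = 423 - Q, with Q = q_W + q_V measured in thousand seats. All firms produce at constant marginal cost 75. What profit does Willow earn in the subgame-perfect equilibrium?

The follower Vertex best-responds to any q_W: π_V = (423 - Q)q_V - 75q_V.
Follower FOC: 348 - q_W - 2q_V = 0, so q_V(q_W) = (348 - q_W)/2.
The leader anticipates this reaction. Substituting into P = 423 - Q gives P = 249 - (1/2)q_W, so π_W = (249 - (1/2)q_W)q_W - 75q_W.
Maximising: ∂π_W/∂q_W = 174 - q_W = 0, giving q_W = 174.
Then q_V = (348 - 174)/2 = 87.
Price P = 423 - 261 = 162.
Willow's profit: (162 - 75)·174 = 15138.

15138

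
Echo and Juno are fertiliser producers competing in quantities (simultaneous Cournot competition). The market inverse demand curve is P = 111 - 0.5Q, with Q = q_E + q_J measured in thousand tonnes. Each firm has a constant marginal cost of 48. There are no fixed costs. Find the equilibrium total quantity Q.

84

Each firm earns π_i = (111 - 0.5Q)q_i - 48q_i.
First-order condition (treating rivals' output as given): 63 - q_i - (1/2)q_j = 0.
By symmetry each firm produces the same amount; substituting q_j = q_i yields q_i = 63/(3/2) = 42.
Total output Q = 42 + 42 = 84.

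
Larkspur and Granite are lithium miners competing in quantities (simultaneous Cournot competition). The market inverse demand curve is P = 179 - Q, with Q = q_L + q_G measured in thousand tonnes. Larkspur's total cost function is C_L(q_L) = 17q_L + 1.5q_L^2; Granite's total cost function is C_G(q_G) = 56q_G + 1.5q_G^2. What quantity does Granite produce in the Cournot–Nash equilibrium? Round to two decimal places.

Larkspur's profit: π_L = (179 - Q)q_L - (17q_L + (3/2)q_L²). Setting ∂π_L/∂q_L = 0: 162 - 5q_L - (q_G) = 0.
Granite's profit: π_G = (179 - Q)q_G - (56q_G + (3/2)q_G²). Setting ∂π_G/∂q_G = 0: 123 - 5q_G - (q_L) = 0.
Best responses: q_L = (162 - q_G)/5, q_G = (123 - q_L)/5.
Solving the pair: q_L = 229/8, q_G = 151/8.

18.88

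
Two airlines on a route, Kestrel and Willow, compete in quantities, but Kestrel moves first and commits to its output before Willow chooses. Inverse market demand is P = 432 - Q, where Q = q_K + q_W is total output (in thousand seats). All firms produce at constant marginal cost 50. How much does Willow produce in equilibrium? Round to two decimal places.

95.50

The follower Willow best-responds to any q_K: π_W = (432 - Q)q_W - 50q_W.
∂π_W/∂q_W = 382 - q_K - 2q_W = 0 gives the reaction function q_W = (382 - q_K)/2.
The leader anticipates this reaction. Substituting into P = 432 - Q gives P = 241 - (1/2)q_K, so π_K = (241 - (1/2)q_K)q_K - 50q_K.
Leader FOC: 191 - q_K = 0, so q_K = 191.
Then q_W = (382 - 191)/2 = 191/2.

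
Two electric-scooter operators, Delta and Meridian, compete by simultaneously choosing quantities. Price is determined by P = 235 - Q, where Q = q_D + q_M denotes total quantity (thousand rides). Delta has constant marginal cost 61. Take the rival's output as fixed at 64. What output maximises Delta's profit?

With the rival's output fixed at 64, Delta's profit is π_D = (235 - 64 - q_D)q_D - (61q_D) = (171 - q_D)q_D - (61q_D).
∂π_D/∂q_D = 110 - 2q_D = 0, so q_D = 55.

55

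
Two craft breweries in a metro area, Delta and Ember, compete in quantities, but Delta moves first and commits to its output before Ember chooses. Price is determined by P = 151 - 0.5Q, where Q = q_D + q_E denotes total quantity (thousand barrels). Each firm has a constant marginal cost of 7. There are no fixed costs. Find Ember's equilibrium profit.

2592

Solve by backward induction. Given q_D, the follower Ember maximises π_E = (151 - (1/2)q_D - (1/2)q_E)q_E - 7q_E.
Setting the follower's marginal profit to zero, 144 - (1/2)q_D - q_E = 0, i.e. q_E = (144 - (1/2)q_D).
The leader anticipates this reaction. Substituting into P = 151 - 0.5Q gives P = 79 - (1/4)q_D, so π_D = (79 - (1/4)q_D)q_D - 7q_D.
Leader FOC: 72 - (1/2)q_D = 0, so q_D = 144.
Then q_E = (144 - (1/2)·144) = 72.
Price P = 151 - (1/2)·216 = 43.
Ember's profit: (43 - 7)·72 = 2592.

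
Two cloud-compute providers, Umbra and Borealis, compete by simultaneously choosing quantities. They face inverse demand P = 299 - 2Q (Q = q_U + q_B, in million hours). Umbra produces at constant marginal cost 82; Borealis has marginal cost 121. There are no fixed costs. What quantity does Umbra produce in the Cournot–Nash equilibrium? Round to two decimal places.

Umbra's profit: π_U = (299 - 2Q)q_U - (82q_U). Setting ∂π_U/∂q_U = 0: 217 - 4q_U - 2(q_B) = 0.
Borealis's profit: π_B = (299 - 2Q)q_B - (121q_B). Setting ∂π_B/∂q_B = 0: 178 - 4q_B - 2(q_U) = 0.
So q_U = (217 - 2q_B)/4 and q_B = (178 - 2q_U)/4.
Substituting one into the other gives q_U = 128/3 and q_B = 139/6.

42.67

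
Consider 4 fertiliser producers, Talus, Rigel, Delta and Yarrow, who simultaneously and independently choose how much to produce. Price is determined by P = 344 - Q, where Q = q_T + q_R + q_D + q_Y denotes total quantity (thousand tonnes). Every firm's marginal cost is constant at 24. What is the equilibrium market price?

A representative firm's profit is π_i = q_i(344 - Q) - 24q_i.
Setting ∂π_i/∂q_i = 0 with rivals' quantities fixed: 320 - 2q_i - Σ_{j≠i} q_j = 0.
With identical firms every q_j equals q_i, so Σ_{j≠i} q_j = 3q_i and 320 = 5q_i, giving q_i = 64.
Total output Q = 256, so price P = 344 - 256 = 88.

88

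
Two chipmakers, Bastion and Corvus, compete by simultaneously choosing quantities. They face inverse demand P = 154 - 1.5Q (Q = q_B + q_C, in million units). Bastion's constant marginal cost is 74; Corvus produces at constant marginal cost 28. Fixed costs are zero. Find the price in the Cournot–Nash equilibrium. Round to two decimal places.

85.33

Bastion's profit: π_B = (154 - 1.5Q)q_B - (74q_B). Setting ∂π_B/∂q_B = 0: 80 - 3q_B - (3/2)(q_C) = 0.
Corvus's profit: π_C = (154 - 1.5Q)q_C - (28q_C). Setting ∂π_C/∂q_C = 0: 126 - 3q_C - (3/2)(q_B) = 0.
So q_B = (80 - (3/2)q_C)/3 and q_C = (126 - (3/2)q_B)/3.
Solving the pair: q_B = 68/9, q_C = 344/9.
Total output Q = 412/9, so price P = 154 - (3/2)·(412/9) = 256/3.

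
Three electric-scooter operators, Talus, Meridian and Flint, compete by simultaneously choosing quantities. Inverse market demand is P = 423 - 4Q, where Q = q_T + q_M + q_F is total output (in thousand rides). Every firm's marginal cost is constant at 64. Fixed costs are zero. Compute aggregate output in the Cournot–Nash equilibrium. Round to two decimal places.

67.31

A representative firm's profit is π_i = q_i(423 - 4Q) - 64q_i.
First-order condition (treating rivals' output as given): 359 - 8q_i - 4·Σ_{j≠i} q_j = 0.
With identical firms every q_j equals q_i, so Σ_{j≠i} q_j = 2q_i and 359 = 16q_i, giving q_i = 359/16.
Total output Q = 359/16 + 359/16 + 359/16 = 1077/16.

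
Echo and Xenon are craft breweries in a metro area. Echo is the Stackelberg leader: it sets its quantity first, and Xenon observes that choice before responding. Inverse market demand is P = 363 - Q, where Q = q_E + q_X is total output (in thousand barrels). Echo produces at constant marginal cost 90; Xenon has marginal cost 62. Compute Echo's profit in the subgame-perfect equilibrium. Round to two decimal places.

7503.13

The follower Xenon best-responds to any q_E: π_X = (363 - Q)q_X - 62q_X.
∂π_X/∂q_X = 301 - q_E - 2q_X = 0 gives the reaction function q_X = (301 - q_E)/2.
The leader anticipates this reaction. Substituting into P = 363 - Q gives P = 425/2 - (1/2)q_E, so π_E = (425/2 - (1/2)q_E)q_E - 90q_E.
Maximising: ∂π_E/∂q_E = 245/2 - q_E = 0, giving q_E = 245/2.
Then q_X = (301 - 245/2)/2 = 357/4.
Price P = 363 - 847/4 = 605/4.
Echo's profit: (605/4 - 90)·(245/2) = 7503.1250.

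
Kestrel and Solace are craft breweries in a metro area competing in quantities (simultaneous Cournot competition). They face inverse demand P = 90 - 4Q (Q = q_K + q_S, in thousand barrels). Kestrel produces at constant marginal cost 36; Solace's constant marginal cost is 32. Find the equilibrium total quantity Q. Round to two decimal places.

9.33

Kestrel's profit: π_K = (90 - 4Q)q_K - (36q_K). Setting ∂π_K/∂q_K = 0: 54 - 8q_K - 4(q_S) = 0.
Solace's profit: π_S = (90 - 4Q)q_S - (32q_S). Setting ∂π_S/∂q_S = 0: 58 - 8q_S - 4(q_K) = 0.
Best responses: q_K = (54 - 4q_S)/8, q_S = (58 - 4q_K)/8.
Substituting one into the other gives q_K = 25/6 and q_S = 31/6.
Total output Q = 25/6 + 31/6 = 28/3.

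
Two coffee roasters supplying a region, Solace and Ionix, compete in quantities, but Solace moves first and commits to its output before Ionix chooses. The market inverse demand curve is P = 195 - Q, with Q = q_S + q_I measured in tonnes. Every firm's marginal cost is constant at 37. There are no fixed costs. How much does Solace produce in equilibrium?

Solve by backward induction. Given q_S, the follower Ionix maximises π_I = (195 - q_S - q_I)q_I - 37q_I.
Follower FOC: 158 - q_S - 2q_I = 0, so q_I(q_S) = (158 - q_S)/2.
Solace substitutes q_I(q_S) into its own profit: π_S = q_S(195 - q_S - (158 - q_S)/2) - 37q_S = (116 - (1/2)q_S)q_S - 37q_S.
Maximising: ∂π_S/∂q_S = 79 - q_S = 0, giving q_S = 79.
Then q_I = (158 - 79)/2 = 79/2.

79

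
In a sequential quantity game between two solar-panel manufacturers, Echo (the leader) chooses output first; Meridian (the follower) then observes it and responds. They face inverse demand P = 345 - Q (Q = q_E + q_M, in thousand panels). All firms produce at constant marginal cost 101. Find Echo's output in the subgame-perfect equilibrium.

122

Solve by backward induction. Given q_E, the follower Meridian maximises π_M = (345 - q_E - q_M)q_M - 101q_M.
Follower FOC: 244 - q_E - 2q_M = 0, so q_M(q_E) = (244 - q_E)/2.
The leader anticipates this reaction. Substituting into P = 345 - Q gives P = 223 - (1/2)q_E, so π_E = (223 - (1/2)q_E)q_E - 101q_E.
Leader FOC: 122 - q_E = 0, so q_E = 122.
Then q_M = (244 - 122)/2 = 61.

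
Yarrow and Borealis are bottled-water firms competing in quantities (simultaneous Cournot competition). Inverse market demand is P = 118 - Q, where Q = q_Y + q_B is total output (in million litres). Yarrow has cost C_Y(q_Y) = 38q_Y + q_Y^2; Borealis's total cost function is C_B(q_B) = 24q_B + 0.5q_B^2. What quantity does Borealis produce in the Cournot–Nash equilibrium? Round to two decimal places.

Yarrow's profit: π_Y = (118 - Q)q_Y - (38q_Y + q_Y²). Setting ∂π_Y/∂q_Y = 0: 80 - 4q_Y - (q_B) = 0.
Borealis's first-order condition: 94 - 3q_B - (q_Y) = 0.
So q_Y = (80 - q_B)/4 and q_B = (94 - q_Y)/3.
Solving the pair: q_Y = 146/11, q_B = 296/11.

26.91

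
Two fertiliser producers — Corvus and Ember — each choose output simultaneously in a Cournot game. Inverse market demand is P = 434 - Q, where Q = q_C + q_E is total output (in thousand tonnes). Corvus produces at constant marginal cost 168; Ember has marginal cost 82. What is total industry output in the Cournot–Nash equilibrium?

206

Corvus's profit: π_C = (434 - Q)q_C - (168q_C). Setting ∂π_C/∂q_C = 0: 266 - 2q_C - (q_E) = 0.
Ember's profit: π_E = (434 - Q)q_E - (82q_E). Setting ∂π_E/∂q_E = 0: 352 - 2q_E - (q_C) = 0.
Best responses: q_C = (266 - q_E)/2, q_E = (352 - q_C)/2.
Solving the pair: q_C = 60, q_E = 146.
Total output Q = 60 + 146 = 206.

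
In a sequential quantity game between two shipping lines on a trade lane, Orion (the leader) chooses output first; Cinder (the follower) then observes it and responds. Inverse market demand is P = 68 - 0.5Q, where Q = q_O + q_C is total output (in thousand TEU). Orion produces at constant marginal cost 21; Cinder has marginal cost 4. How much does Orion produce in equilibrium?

The follower Cinder best-responds to any q_O: π_C = (68 - 0.5Q)q_C - 4q_C.
∂π_C/∂q_C = 64 - (1/2)q_O - q_C = 0 gives the reaction function q_C = (64 - (1/2)q_O).
The leader anticipates this reaction. Substituting into P = 68 - 0.5Q gives P = 36 - (1/4)q_O, so π_O = (36 - (1/4)q_O)q_O - 21q_O.
The leader's first-order condition 15 - (1/2)q_O = 0 yields q_O = 30.
Then q_C = (64 - (1/2)·30) = 49.

30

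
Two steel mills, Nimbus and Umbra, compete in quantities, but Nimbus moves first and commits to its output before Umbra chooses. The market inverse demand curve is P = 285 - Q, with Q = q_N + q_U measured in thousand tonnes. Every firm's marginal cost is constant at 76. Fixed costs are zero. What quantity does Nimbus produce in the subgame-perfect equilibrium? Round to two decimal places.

104.50

Solve by backward induction. Given q_N, the follower Umbra maximises π_U = (285 - q_N - q_U)q_U - 76q_U.
∂π_U/∂q_U = 209 - q_N - 2q_U = 0 gives the reaction function q_U = (209 - q_N)/2.
The leader anticipates this reaction. Substituting into P = 285 - Q gives P = 361/2 - (1/2)q_N, so π_N = (361/2 - (1/2)q_N)q_N - 76q_N.
The leader's first-order condition 209/2 - q_N = 0 yields q_N = 209/2.
Then q_U = (209 - 209/2)/2 = 209/4.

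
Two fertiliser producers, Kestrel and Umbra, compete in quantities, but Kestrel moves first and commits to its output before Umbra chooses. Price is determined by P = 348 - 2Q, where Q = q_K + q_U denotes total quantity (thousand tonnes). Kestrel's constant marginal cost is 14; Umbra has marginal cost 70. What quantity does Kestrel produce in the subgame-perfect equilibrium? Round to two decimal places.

97.50

Solve by backward induction. Given q_K, the follower Umbra maximises π_U = (348 - 2q_K - 2q_U)q_U - 70q_U.
∂π_U/∂q_U = 278 - 2q_K - 4q_U = 0 gives the reaction function q_U = (278 - 2q_K)/4.
Kestrel substitutes q_U(q_K) into its own profit: π_K = q_K(348 - 2q_K - (278 - 2q_K)/2) - 14q_K = (209 - q_K)q_K - 14q_K.
Maximising: ∂π_K/∂q_K = 195 - 2q_K = 0, giving q_K = 195/2.
Then q_U = (278 - 2·(195/2))/4 = 83/4.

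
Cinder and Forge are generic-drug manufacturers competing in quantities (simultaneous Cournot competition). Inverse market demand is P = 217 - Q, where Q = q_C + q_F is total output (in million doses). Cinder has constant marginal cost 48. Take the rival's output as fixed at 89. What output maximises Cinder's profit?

With the rival's output fixed at 89, Cinder's profit is π_C = (217 - 89 - q_C)q_C - (48q_C) = (128 - q_C)q_C - (48q_C).
∂π_C/∂q_C = 80 - 2q_C = 0, so q_C = 40.

40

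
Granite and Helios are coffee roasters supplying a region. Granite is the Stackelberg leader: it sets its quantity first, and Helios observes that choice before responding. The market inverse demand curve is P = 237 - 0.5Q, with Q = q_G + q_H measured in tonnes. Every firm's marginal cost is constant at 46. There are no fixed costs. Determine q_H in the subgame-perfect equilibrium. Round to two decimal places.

95.50

Solve by backward induction. Given q_G, the follower Helios maximises π_H = (237 - (1/2)q_G - (1/2)q_H)q_H - 46q_H.
∂π_H/∂q_H = 191 - (1/2)q_G - q_H = 0 gives the reaction function q_H = (191 - (1/2)q_G).
The leader anticipates this reaction. Substituting into P = 237 - 0.5Q gives P = 283/2 - (1/4)q_G, so π_G = (283/2 - (1/4)q_G)q_G - 46q_G.
The leader's first-order condition 191/2 - (1/2)q_G = 0 yields q_G = 191.
Then q_H = (191 - (1/2)·191) = 191/2.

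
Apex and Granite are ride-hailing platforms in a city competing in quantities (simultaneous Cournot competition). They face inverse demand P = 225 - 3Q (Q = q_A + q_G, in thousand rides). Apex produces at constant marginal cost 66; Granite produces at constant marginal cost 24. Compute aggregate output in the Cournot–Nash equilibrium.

Apex's profit: π_A = (225 - 3Q)q_A - (66q_A). Setting ∂π_A/∂q_A = 0: 159 - 6q_A - 3(q_G) = 0.
Granite's profit: π_G = (225 - 3Q)q_G - (24q_G). Setting ∂π_G/∂q_G = 0: 201 - 6q_G - 3(q_A) = 0.
Rearranging gives the reaction functions q_A = (159 - 3q_G)/6 and q_G = (201 - 3q_A)/6.
Solving the pair: q_A = 13, q_G = 27.
Total output Q = 13 + 27 = 40.

40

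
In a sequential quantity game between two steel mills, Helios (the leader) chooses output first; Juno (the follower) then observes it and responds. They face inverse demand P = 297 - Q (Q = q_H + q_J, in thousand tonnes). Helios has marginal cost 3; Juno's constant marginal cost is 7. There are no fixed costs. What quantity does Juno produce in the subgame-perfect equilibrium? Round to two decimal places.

70.50

The follower Juno best-responds to any q_H: π_J = (297 - Q)q_J - 7q_J.
∂π_J/∂q_J = 290 - q_H - 2q_J = 0 gives the reaction function q_J = (290 - q_H)/2.
The leader anticipates this reaction. Substituting into P = 297 - Q gives P = 152 - (1/2)q_H, so π_H = (152 - (1/2)q_H)q_H - 3q_H.
Leader FOC: 149 - q_H = 0, so q_H = 149.
Then q_J = (290 - 149)/2 = 141/2.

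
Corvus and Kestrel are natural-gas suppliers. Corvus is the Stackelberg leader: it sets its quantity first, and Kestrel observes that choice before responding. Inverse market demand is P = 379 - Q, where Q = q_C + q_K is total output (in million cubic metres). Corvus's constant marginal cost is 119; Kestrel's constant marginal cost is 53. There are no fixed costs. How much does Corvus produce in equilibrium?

Solve by backward induction. Given q_C, the follower Kestrel maximises π_K = (379 - q_C - q_K)q_K - 53q_K.
Setting the follower's marginal profit to zero, 326 - q_C - 2q_K = 0, i.e. q_K = (326 - q_C)/2.
Corvus substitutes q_K(q_C) into its own profit: π_C = q_C(379 - q_C - (326 - q_C)/2) - 119q_C = (216 - (1/2)q_C)q_C - 119q_C.
Leader FOC: 97 - q_C = 0, so q_C = 97.
Then q_K = (326 - 97)/2 = 229/2.

97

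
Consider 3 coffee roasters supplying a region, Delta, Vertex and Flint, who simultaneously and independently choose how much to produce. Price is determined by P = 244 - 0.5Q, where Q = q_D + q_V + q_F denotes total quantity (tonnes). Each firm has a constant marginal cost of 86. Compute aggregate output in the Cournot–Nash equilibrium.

A representative firm's profit is π_i = q_i(244 - 0.5Q) - 86q_i.
First-order condition (treating rivals' output as given): 158 - q_i - (1/2)·Σ_{j≠i} q_j = 0.
By symmetry each firm produces the same amount; substituting Σ_{j≠i} q_j = 2q_i yields q_i = 158/2 = 79.
Total output Q = 79 + 79 + 79 = 237.

237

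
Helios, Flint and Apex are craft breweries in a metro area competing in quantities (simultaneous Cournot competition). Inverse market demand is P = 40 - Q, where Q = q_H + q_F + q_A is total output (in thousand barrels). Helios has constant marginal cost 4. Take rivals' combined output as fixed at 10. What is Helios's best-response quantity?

13

With rivals' combined output fixed at 10, Helios's profit is π_H = (40 - 10 - q_H)q_H - (4q_H) = (30 - q_H)q_H - (4q_H).
∂π_H/∂q_H = 26 - 2q_H = 0, so q_H = 13.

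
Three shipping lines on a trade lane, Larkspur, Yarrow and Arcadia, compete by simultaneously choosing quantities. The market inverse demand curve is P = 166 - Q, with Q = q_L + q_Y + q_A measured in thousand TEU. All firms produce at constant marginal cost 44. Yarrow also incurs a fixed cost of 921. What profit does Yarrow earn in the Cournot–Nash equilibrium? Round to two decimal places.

9.25

A representative firm's profit is π_i = q_i(166 - Q) - 44q_i.
First-order condition (treating rivals' output as given): 122 - 2q_i - Σ_{j≠i} q_j = 0.
By symmetry each firm produces the same amount; substituting Σ_{j≠i} q_j = 2q_i yields q_i = 122/4 = 61/2.
Price P = 166 - 183/2 = 149/2.
Yarrow's profit: (149/2 - 44)·(61/2) - 921 = 37/4.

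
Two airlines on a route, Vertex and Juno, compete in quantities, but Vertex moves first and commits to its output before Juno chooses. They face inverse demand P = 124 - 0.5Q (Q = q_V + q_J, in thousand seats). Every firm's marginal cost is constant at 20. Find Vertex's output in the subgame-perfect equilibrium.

The follower Juno best-responds to any q_V: π_J = (124 - 0.5Q)q_J - 20q_J.
Setting the follower's marginal profit to zero, 104 - (1/2)q_V - q_J = 0, i.e. q_J = (104 - (1/2)q_V).
The leader anticipates this reaction. Substituting into P = 124 - 0.5Q gives P = 72 - (1/4)q_V, so π_V = (72 - (1/4)q_V)q_V - 20q_V.
Maximising: ∂π_V/∂q_V = 52 - (1/2)q_V = 0, giving q_V = 104.
Then q_J = (104 - (1/2)·104) = 52.

104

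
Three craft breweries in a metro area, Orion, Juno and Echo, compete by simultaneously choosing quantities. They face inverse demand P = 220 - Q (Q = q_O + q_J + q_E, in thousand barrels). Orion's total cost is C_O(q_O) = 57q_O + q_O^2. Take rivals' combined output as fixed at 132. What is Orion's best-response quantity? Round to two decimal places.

With rivals' combined output fixed at 132, Orion's profit is π_O = (220 - 132 - q_O)q_O - (57q_O + q_O²) = (88 - q_O)q_O - (57q_O + q_O²).
∂π_O/∂q_O = 31 - 4q_O = 0, so q_O = 31/4.

7.75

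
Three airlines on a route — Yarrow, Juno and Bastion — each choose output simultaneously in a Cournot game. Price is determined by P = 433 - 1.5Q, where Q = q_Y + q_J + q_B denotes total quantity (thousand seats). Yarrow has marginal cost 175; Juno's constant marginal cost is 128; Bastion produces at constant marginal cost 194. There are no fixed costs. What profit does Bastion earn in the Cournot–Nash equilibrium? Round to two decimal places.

988.17

Yarrow's profit: π_Y = (433 - 1.5Q)q_Y - (175q_Y). Setting ∂π_Y/∂q_Y = 0: 258 - 3q_Y - (3/2)(q_J + q_B) = 0.
Juno's first-order condition: 305 - 3q_J - (3/2)(q_Y + q_B) = 0.
Bastion's first-order condition: 239 - 3q_B - (3/2)(q_Y + q_J) = 0.
Summing all 3 equations gives 802 − 6Q = 0, hence Q = 401/3.
Back-substituting: q_Y = (258 − 401/2)/(3/2) = 115/3, q_J = (305 − 401/2)/(3/2) = 209/3, q_B = (239 − 401/2)/(3/2) = 77/3.
Price P = 433 - (3/2)·(401/3) = 465/2.
Bastion's profit: (465/2 - 194)·(77/3) = 988.1667.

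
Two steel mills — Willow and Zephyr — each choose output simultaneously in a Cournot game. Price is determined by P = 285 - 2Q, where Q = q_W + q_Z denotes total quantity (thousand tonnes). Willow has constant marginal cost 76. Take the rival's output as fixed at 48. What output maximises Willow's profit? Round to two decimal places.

With the rival's output fixed at 48, Willow's profit is π_W = (285 - 2·48 - 2q_W)q_W - (76q_W) = (189 - 2q_W)q_W - (76q_W).
∂π_W/∂q_W = 113 - 4q_W = 0, so q_W = 113/4.

28.25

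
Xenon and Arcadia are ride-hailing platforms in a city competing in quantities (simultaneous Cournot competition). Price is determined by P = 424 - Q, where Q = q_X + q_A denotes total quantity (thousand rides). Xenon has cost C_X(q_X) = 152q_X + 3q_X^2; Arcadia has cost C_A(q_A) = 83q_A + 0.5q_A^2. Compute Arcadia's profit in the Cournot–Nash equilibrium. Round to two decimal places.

Xenon's profit: π_X = (424 - Q)q_X - (152q_X + 3q_X²). Setting ∂π_X/∂q_X = 0: 272 - 8q_X - (q_A) = 0.
Arcadia's profit: π_A = (424 - Q)q_A - (83q_A + (1/2)q_A²). Setting ∂π_A/∂q_A = 0: 341 - 3q_A - (q_X) = 0.
Rearranging gives the reaction functions q_X = (272 - q_A)/8 and q_A = (341 - q_X)/3.
Substituting one into the other gives q_X = 475/23 and q_A = 106.7826.
Price P = 424 - 127.4348 = 296.5652.
Arcadia's profit: 296.5652·106.7826 - 83·106.7826 - (1/2)·106.7826² = 17103.7883.

17103.79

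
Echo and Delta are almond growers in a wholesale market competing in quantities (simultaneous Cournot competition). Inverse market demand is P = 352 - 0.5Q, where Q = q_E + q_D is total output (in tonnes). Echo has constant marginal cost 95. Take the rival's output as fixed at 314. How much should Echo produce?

100

With the rival's output fixed at 314, Echo's profit is π_E = (352 - (1/2)·314 - (1/2)q_E)q_E - (95q_E) = (195 - (1/2)q_E)q_E - (95q_E).
∂π_E/∂q_E = 100 - q_E = 0, so q_E = 100.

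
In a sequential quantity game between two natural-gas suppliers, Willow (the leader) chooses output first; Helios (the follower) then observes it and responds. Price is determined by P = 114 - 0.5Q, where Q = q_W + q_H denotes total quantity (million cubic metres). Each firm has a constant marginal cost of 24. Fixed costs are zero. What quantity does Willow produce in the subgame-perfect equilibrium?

Solve by backward induction. Given q_W, the follower Helios maximises π_H = (114 - (1/2)q_W - (1/2)q_H)q_H - 24q_H.
Setting the follower's marginal profit to zero, 90 - (1/2)q_W - q_H = 0, i.e. q_H = (90 - (1/2)q_W).
Willow substitutes q_H(q_W) into its own profit: π_W = q_W(114 - (1/2)q_W - (90 - (1/2)q_W)/2) - 24q_W = (69 - (1/4)q_W)q_W - 24q_W.
The leader's first-order condition 45 - (1/2)q_W = 0 yields q_W = 90.
Then q_H = (90 - (1/2)·90) = 45.

90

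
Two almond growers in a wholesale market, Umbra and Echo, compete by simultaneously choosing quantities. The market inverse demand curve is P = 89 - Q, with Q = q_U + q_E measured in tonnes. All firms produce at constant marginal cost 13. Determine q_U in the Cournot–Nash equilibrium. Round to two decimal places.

Each firm earns π_i = (89 - Q)q_i - 13q_i.
First-order condition (treating rivals' output as given): 76 - 2q_i - q_j = 0.
By symmetry each firm produces the same amount; substituting q_j = q_i yields q_i = 76/3.

25.33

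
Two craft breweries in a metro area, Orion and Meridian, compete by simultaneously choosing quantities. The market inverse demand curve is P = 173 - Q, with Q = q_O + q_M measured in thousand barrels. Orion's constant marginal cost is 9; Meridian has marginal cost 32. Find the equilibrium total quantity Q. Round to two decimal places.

Orion's profit: π_O = (173 - Q)q_O - (9q_O). Setting ∂π_O/∂q_O = 0: 164 - 2q_O - (q_M) = 0.
Meridian's first-order condition: 141 - 2q_M - (q_O) = 0.
Rearranging gives the reaction functions q_O = (164 - q_M)/2 and q_M = (141 - q_O)/2.
Solving the pair: q_O = 187/3, q_M = 118/3.
Total output Q = 187/3 + 118/3 = 305/3.

101.67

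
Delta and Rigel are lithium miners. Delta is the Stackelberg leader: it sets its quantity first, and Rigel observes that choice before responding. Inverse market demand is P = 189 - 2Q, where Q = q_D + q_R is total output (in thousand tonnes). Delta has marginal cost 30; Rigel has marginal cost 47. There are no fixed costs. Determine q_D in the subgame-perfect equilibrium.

44

Solve by backward induction. Given q_D, the follower Rigel maximises π_R = (189 - 2q_D - 2q_R)q_R - 47q_R.
Follower FOC: 142 - 2q_D - 4q_R = 0, so q_R(q_D) = (142 - 2q_D)/4.
Delta substitutes q_R(q_D) into its own profit: π_D = q_D(189 - 2q_D - (142 - 2q_D)/2) - 30q_D = (118 - q_D)q_D - 30q_D.
Leader FOC: 88 - 2q_D = 0, so q_D = 44.
Then q_R = (142 - 2·44)/4 = 27/2.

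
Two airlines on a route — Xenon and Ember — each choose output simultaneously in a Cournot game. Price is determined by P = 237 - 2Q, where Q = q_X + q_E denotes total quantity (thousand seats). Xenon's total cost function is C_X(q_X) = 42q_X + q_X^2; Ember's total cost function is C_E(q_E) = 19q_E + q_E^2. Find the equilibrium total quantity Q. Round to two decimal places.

Xenon's profit: π_X = (237 - 2Q)q_X - (42q_X + q_X²). Setting ∂π_X/∂q_X = 0: 195 - 6q_X - 2(q_E) = 0.
Ember's profit: π_E = (237 - 2Q)q_E - (19q_E + q_E²). Setting ∂π_E/∂q_E = 0: 218 - 6q_E - 2(q_X) = 0.
So q_X = (195 - 2q_E)/6 and q_E = (218 - 2q_X)/6.
Substituting one into the other gives q_X = 367/16 and q_E = 459/16.
Total output Q = 367/16 + 459/16 = 413/8.

51.63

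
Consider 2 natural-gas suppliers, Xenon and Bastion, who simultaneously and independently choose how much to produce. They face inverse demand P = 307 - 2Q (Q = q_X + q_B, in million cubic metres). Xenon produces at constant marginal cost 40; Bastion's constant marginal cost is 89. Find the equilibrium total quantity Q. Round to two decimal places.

Xenon's profit: π_X = (307 - 2Q)q_X - (40q_X). Setting ∂π_X/∂q_X = 0: 267 - 4q_X - 2(q_B) = 0.
Bastion's first-order condition: 218 - 4q_B - 2(q_X) = 0.
So q_X = (267 - 2q_B)/4 and q_B = (218 - 2q_X)/4.
Solving the pair: q_X = 158/3, q_B = 169/6.
Total output Q = 158/3 + 169/6 = 485/6.

80.83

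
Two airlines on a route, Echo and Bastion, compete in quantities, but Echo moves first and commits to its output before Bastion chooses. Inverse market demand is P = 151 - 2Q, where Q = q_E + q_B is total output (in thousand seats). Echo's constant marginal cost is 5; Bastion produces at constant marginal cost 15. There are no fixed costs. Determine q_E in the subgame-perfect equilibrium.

39

Solve by backward induction. Given q_E, the follower Bastion maximises π_B = (151 - 2q_E - 2q_B)q_B - 15q_B.
∂π_B/∂q_B = 136 - 2q_E - 4q_B = 0 gives the reaction function q_B = (136 - 2q_E)/4.
Echo substitutes q_B(q_E) into its own profit: π_E = q_E(151 - 2q_E - (136 - 2q_E)/2) - 5q_E = (83 - q_E)q_E - 5q_E.
The leader's first-order condition 78 - 2q_E = 0 yields q_E = 39.
Then q_B = (136 - 2·39)/4 = 29/2.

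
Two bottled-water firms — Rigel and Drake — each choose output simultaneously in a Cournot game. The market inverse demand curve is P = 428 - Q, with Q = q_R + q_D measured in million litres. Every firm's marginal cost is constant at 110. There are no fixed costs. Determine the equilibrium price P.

216

A representative firm's profit is π_i = q_i(428 - Q) - 110q_i.
Setting ∂π_i/∂q_i = 0 with rivals' quantities fixed: 318 - 2q_i - q_j = 0.
By symmetry each firm produces the same amount; substituting q_j = q_i yields q_i = 318/3 = 106.
Total output Q = 212, so price P = 428 - 212 = 216.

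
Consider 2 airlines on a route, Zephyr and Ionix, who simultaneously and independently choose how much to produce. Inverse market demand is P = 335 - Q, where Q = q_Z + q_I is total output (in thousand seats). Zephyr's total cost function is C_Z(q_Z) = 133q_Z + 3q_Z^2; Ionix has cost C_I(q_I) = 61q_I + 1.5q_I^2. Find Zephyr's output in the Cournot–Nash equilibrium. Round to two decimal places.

18.87

Zephyr's profit: π_Z = (335 - Q)q_Z - (133q_Z + 3q_Z²). Setting ∂π_Z/∂q_Z = 0: 202 - 8q_Z - (q_I) = 0.
Ionix's profit: π_I = (335 - Q)q_I - (61q_I + (3/2)q_I²). Setting ∂π_I/∂q_I = 0: 274 - 5q_I - (q_Z) = 0.
So q_Z = (202 - q_I)/8 and q_I = (274 - q_Z)/5.
Solving the pair: q_Z = 736/39, q_I = 1990/39.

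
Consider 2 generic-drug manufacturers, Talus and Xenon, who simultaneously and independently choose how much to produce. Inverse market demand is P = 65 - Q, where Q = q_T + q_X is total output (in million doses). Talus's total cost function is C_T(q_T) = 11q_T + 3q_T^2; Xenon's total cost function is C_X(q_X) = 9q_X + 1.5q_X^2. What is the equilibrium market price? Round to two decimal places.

Talus's profit: π_T = (65 - Q)q_T - (11q_T + 3q_T²). Setting ∂π_T/∂q_T = 0: 54 - 8q_T - (q_X) = 0.
Xenon's profit: π_X = (65 - Q)q_X - (9q_X + (3/2)q_X²). Setting ∂π_X/∂q_X = 0: 56 - 5q_X - (q_T) = 0.
Best responses: q_T = (54 - q_X)/8, q_X = (56 - q_T)/5.
Substituting one into the other gives q_T = 214/39 and q_X = 394/39.
Total output Q = 608/39, so price P = 65 - 608/39 = 1927/39.

49.41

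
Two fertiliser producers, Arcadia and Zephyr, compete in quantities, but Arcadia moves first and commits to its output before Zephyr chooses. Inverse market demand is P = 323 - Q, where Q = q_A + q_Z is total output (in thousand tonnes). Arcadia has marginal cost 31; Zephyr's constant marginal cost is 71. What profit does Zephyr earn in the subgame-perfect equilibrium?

1849

The follower Zephyr best-responds to any q_A: π_Z = (323 - Q)q_Z - 71q_Z.
Setting the follower's marginal profit to zero, 252 - q_A - 2q_Z = 0, i.e. q_Z = (252 - q_A)/2.
Arcadia substitutes q_Z(q_A) into its own profit: π_A = q_A(323 - q_A - (252 - q_A)/2) - 31q_A = (197 - (1/2)q_A)q_A - 31q_A.
The leader's first-order condition 166 - q_A = 0 yields q_A = 166.
Then q_Z = (252 - 166)/2 = 43.
Price P = 323 - 209 = 114.
Zephyr's profit: (114 - 71)·43 = 1849.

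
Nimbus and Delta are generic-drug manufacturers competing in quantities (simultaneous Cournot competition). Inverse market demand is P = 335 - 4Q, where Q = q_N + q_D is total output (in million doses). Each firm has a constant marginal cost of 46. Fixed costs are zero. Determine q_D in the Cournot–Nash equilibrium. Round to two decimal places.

A representative firm's profit is π_i = q_i(335 - 4Q) - 46q_i.
First-order condition (treating rivals' output as given): 289 - 8q_i - 4q_j = 0.
With identical firms every q_j equals q_i, so q_j = q_i and 289 = 12q_i, giving q_i = 289/12.

24.08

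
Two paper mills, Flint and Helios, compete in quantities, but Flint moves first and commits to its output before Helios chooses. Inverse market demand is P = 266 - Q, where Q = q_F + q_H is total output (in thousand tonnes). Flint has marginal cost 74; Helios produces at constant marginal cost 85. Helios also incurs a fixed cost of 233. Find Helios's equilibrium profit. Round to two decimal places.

1347.06

The follower Helios best-responds to any q_F: π_H = (266 - Q)q_H - 85q_H.
Setting the follower's marginal profit to zero, 181 - q_F - 2q_H = 0, i.e. q_H = (181 - q_F)/2.
Flint substitutes q_H(q_F) into its own profit: π_F = q_F(266 - q_F - (181 - q_F)/2) - 74q_F = (351/2 - (1/2)q_F)q_F - 74q_F.
Leader FOC: 203/2 - q_F = 0, so q_F = 203/2.
Then q_H = (181 - 203/2)/2 = 159/4.
Price P = 266 - 565/4 = 499/4.
Helios's profit: (499/4 - 85)·(159/4) - 233 = 1347.0625.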